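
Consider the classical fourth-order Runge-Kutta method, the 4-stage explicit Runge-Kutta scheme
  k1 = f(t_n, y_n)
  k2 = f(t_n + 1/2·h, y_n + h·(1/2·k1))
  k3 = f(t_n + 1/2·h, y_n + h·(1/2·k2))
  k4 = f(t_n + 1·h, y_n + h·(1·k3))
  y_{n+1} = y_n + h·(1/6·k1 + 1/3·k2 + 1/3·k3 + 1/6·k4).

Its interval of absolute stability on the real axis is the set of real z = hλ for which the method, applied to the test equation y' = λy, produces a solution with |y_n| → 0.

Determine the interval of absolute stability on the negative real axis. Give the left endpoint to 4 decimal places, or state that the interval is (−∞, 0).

(-2.7853, 0).

On y'=λy, z=hλ:
  order 4, 4-stage ⇒ R(z)=1+z+z^2/2+z^3/6+z^4/24
  (e.g. R(-1.07)=0.35289, |R|=0.35289)

Boundary: |R(x)|=1, x<0.
x=-1.07: |R|=0.3529
|R(-2.96)|=1.2970 |R(-0.78)|=0.4605
Bisect:
  x_lo=-3.3796 |R|=2.3335  x_hi=-0.0592 |R|=0.9426
  mid=-1.71939 |R|=0.27574 →hi
  mid=-2.54950 |R|=0.69893 →hi
  mid=-2.96456 |R|=1.30568 →lo
  mid=-2.75703 |R|=0.95822 →hi
  mid=-2.86080 |R|=1.11993 →lo
  mid=-2.80892 |R|=1.03620 →lo
  mid=-2.78297 |R|=0.99651 →hi
  mid=-2.79594 |R|=1.01618 →lo
  mid=-2.78946 |R|=1.00630 →lo
  ...
  [-2.78541,-2.78520] ⇒ x*=-2.7853
Stable set (-2.7853, 0).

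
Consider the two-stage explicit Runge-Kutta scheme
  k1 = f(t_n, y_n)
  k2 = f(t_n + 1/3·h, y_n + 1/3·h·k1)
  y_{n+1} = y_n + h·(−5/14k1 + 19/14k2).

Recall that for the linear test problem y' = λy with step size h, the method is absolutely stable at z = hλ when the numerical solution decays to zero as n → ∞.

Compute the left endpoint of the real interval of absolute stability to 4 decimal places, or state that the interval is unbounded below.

On y'=λy, z=hλ:
  k1=λy_n ⇒ h·k1=z·y_n;  k2=λ(1+1/3z)y_n ⇒ h·k2=z(1+1/3z)y_n
  y_{n+1}/y_n = 1 − 5/14z + 19/14z(1+1/3z) = 1 + z + 19/42z²
  ⇒ R(z) = 1 + z + 19/42z².

Find x<0 with |R(x)|<1.
x=-0.61: |R|=0.5583
R=1: x+19/42x²=0 ⇒ x=−42/19=-2.2105; min R=1−1/(4·19/42)=0.4474>−1
Confirm numerically:
  x=-2.151: |R|=0.94208 <1
  x=-1.311: |R|=0.46652 <1
  x=-1.037: |R|=0.44948 <1
  x=-2.366: |R|=1.16641 >1
  x=-2.316: |R|=1.11051 >1
Interval (-2.2105, 0).

z* = -2.2105.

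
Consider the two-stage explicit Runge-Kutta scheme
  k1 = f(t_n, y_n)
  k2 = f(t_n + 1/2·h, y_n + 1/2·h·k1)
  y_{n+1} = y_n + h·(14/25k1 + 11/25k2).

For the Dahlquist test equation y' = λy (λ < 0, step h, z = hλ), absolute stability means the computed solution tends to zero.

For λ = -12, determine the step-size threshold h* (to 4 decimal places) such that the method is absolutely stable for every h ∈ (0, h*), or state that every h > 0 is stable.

On y'=λy, z=hλ:
  k1=λy_n ⇒ h·k1=z·y_n;  k2=λ(1+1/2z)y_n ⇒ h·k2=z(1+1/2z)y_n
  y_{n+1}/y_n = 1 + 14/25z + 11/25z(1+1/2z) = 1 + z + 11/50z²
  Hence R(z) = 1 + z + 11/50z².

Find x<0 with |R(x)|<1.
x=-1.64: |R|=0.0483
R=1: x+11/50x²=0 ⇒ x=−50/11=-4.5455; min R=1−1/(4·11/50)=-0.1364>−1
Confirm numerically:
  x=-3.470: |R|=0.17900 <1
  x=-2.597: |R|=0.11323 <1
  x=-2.267: |R|=0.13636 <1
  x=-5.028: |R|=1.53377 >1
  x=-5.007: |R|=1.50841 >1
  x=-4.959: |R|=1.45117 >1
So |R|<1 on (-4.5455, 0).

(-4.5455,0); λ=-12 ⇒ h* = (50/11)/12 = 0.3788.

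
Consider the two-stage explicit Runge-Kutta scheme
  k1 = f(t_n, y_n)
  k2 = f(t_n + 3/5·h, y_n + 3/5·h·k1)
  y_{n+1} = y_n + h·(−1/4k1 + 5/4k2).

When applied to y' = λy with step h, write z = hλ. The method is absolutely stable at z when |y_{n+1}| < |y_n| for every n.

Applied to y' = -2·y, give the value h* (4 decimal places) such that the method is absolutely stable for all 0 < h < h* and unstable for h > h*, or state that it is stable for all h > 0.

(-1.3333,0); λ=-2 ⇒ h* = (4/3)/2 = 0.6667.

On y'=λy, z=hλ:
  k1=λy_n ⇒ h·k1=z·y_n;  k2=λ(1+3/5z)y_n ⇒ h·k2=z(1+3/5z)y_n
  y_{n+1}/y_n = 1 − 1/4z + 5/4z(1+3/5z) = 1 + z + 3/4z²
  ⇒ R(z) = 1 + z + 3/4z².

Solve |R(x)|<1 on ℝ⁻.
x=-0.46: |R|=0.6987
R=1: x+3/4x²=0 ⇒ x=−4/3=-1.3333; min R=1−1/(4·3/4)=0.6667>−1
Confirm numerically:
  x=-1.084: |R|=0.79729 <1
  x=-0.833: |R|=0.68742 <1
  x=-0.796: |R|=0.67921 <1
  x=-0.569: |R|=0.67382 <1
  x=-1.907: |R|=1.82049 >1
  x=-1.785: |R|=1.60467 >1
Interval (-1.3333, 0).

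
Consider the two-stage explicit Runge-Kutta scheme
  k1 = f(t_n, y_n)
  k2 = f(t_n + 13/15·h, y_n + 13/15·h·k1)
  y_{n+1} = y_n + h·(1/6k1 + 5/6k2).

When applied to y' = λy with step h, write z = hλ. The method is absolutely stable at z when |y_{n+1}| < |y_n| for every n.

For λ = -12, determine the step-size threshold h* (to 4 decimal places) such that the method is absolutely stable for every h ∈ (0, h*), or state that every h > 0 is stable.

(-1.3846,0); λ=-12 ⇒ h* = (18/13)/12 = 0.1154.

With y'=λy (z=hλ):
  k1=λy_n ⇒ h·k1=z·y_n;  k2=λ(1+13/15z)y_n ⇒ h·k2=z(1+13/15z)y_n
  y_{n+1}/y_n = 1 + 1/6z + 5/6z(1+13/15z) = 1 + z + 13/18z²
  Hence R(z) = 1 + z + 13/18z².

Solve |R(x)|<1 on ℝ⁻.
x=-1.06: |R|=0.7515
R=1: x+13/18x²=0 ⇒ x=−18/13=-1.3846; min R=1−1/(4·13/18)=0.6538>−1
Confirm numerically:
  x=-1.258: |R|=0.88496 <1
  x=-1.012: |R|=0.72766 <1
  x=-0.649: |R|=0.65520 <1
  x=-1.477: |R|=1.09855 >1
  x=-1.417: |R|=1.03314 >1
Stable set (-1.3846, 0).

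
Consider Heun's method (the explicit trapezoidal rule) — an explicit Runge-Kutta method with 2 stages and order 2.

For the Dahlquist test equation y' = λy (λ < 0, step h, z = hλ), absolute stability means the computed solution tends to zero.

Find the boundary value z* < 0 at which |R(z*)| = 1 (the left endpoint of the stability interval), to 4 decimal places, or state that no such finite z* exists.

Test eqn y'=λy, z=hλ:
  order 2, 2-stage ⇒ R(z)=1+z+z^2/2
  (e.g. R(-1.06)=0.50180, |R|=0.50180)

Boundary: |R(x)|=1, x<0.
x=-1.06: |R|=0.5018
|R(-2.06)|=1.0618 |R(-1.71)|=0.7520 |R(-1.2)|=0.5200
Bisect:
  x_lo=-2.7790 |R|=2.0824  x_hi=-0.1824 |R|=0.8342
  mid=-1.48069 |R|=0.61553 →hi
  mid=-2.12983 |R|=1.13826 →lo
  mid=-1.80526 |R|=0.82422 →hi
  mid=-1.96755 |R|=0.96807 →hi
  mid=-2.04869 |R|=1.04987 →lo
  mid=-2.00812 |R|=1.00815 →lo
  mid=-1.98783 |R|=0.98791 →hi
  ...
  [-2.00003,-1.99988] ⇒ x*=-2.0000
So |R|<1 on (-2.0000, 0).

z* = -2.0000.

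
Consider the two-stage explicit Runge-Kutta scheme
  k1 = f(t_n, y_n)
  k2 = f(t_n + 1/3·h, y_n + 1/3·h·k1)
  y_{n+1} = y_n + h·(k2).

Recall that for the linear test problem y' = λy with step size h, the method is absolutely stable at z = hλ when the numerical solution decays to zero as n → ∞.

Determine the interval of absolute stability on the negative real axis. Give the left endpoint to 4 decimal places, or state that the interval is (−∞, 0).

z∈(-3.0000,0).

On y'=λy, z=hλ:
  k1=λy_n ⇒ h·k1=z·y_n;  k2=λ(1+1/3z)y_n ⇒ h·k2=z(1+1/3z)y_n
  y_{n+1}/y_n = 1 + z(1+1/3z) = 1 + z + 1/3z²
  so R(z) = 1 + z + 1/3z².

Need |R(x)|<1, x<0.
x=-1.35: |R|=0.2575
R=1: x+1/3x²=0 ⇒ x=−3=-3.0000; min R=1−1/(4·1/3)=0.2500>−1
Confirm numerically:
  x=-2.270: |R|=0.44763 <1
  x=-2.016: |R|=0.33875 <1
  x=-1.465: |R|=0.25041 <1
  x=-1.409: |R|=0.25276 <1
  x=-3.408: |R|=1.46349 >1
  x=-3.181: |R|=1.19192 >1
  x=-3.110: |R|=1.11403 >1
Stable set (-3.0000, 0).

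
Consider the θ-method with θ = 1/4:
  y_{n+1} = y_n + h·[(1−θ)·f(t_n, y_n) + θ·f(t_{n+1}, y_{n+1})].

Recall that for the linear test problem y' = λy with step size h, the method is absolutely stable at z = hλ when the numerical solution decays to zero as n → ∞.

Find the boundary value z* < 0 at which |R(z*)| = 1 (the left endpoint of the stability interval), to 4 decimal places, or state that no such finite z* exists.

left endpoint -4.0000.

Set f=λy, z=hλ:
  y_{n+1} = y_n + z·[3/4·y_n + 1/4·y_{n+1}] ⇒ (1 − 1/4z)y_{n+1} = (1 + 3/4z)y_n
  R(z) = (1 + 3/4z)/(1 − 1/4z).

Find x<0 with |R(x)|<1.
x=-0.41: |R|=0.6281
R=−1: 1+3/4x = −1+1/4x ⇒ -1/2x=2 ⇒ x=2/(-1/2)=-4.0000
Confirm numerically:
  x=-3.343: |R|=0.82105 <1
  x=-3.306: |R|=0.81002 <1
  x=-2.251: |R|=0.44041 <1
  x=-1.678: |R|=0.18211 <1
  x=-4.413: |R|=1.09818 >1
  x=-4.299: |R|=1.07206 >1
Stable set (-4.0000, 0).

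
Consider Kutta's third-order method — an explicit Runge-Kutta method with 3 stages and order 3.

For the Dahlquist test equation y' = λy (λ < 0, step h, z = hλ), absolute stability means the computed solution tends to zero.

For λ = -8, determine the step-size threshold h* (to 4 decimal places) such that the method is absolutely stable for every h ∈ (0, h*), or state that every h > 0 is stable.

With y'=λy (z=hλ):
  order 3, 3-stage ⇒ R(z)=1+z+z^2/2+z^3/6
  (e.g. R(-1.31)=0.17337, |R|=0.17337)

Solve |R(x)|<1 on ℝ⁻.
x=-1.31: |R|=0.1734
|R(-2.55)|=1.0623 |R(-2.17)|=0.5186 |R(-1.61)|=0.0095
Bisect:
  x_lo=-3.2865 |R|=2.8022  x_hi=-0.1385 |R|=0.8706
  mid=-1.71249 |R|=0.08320 →hi
  mid=-2.49949 |R|=0.97834 →hi
  mid=-2.89299 |R|=1.74372 →lo
  mid=-2.69624 |R|=1.32820 →lo
  mid=-2.59786 |R|=1.14554 →lo
  mid=-2.54868 |R|=1.06006 →lo
  mid=-2.52408 |R|=1.01874 →lo
  mid=-2.51179 |R|=0.99843 →hi
  ...
  [-2.51275,-2.51256] ⇒ x*=-2.5127
Interval (-2.5127, 0).

(-2.5127,0); λ=-8 ⇒ h* = 0.3141.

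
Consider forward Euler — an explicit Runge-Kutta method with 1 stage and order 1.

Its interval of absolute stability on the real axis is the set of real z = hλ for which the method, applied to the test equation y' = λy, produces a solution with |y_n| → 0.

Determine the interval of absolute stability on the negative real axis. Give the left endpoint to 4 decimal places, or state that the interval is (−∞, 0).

z∈(-2.0000,0).

Set f=λy, z=hλ:
  order 1, 1-stage ⇒ R(z)=1+z
  (e.g. R(-0.7)=0.30000, |R|=0.30000)

Solve |R(x)|<1 on ℝ⁻.
x=-0.7: |R|=0.3000
|R(-2.17)|=1.1700 |R(-1.14)|=0.1400 |R(-0.9)|=0.1000
Bisect:
  x_lo=-2.6630 |R|=1.6630  x_hi=-0.0998 |R|=0.9002
  mid=-1.38139 |R|=0.38139 →hi
  mid=-2.02218 |R|=1.02218 →lo
  mid=-1.70179 |R|=0.70179 →hi
  mid=-1.86198 |R|=0.86198 →hi
  mid=-1.94208 |R|=0.94208 →hi
  mid=-1.98213 |R|=0.98213 →hi
  mid=-2.00215 |R|=1.00215 →lo
  mid=-1.99214 |R|=0.99214 →hi
  ...
  [-2.00012,-1.99996] ⇒ x*=-2.0000
Interval (-2.0000, 0).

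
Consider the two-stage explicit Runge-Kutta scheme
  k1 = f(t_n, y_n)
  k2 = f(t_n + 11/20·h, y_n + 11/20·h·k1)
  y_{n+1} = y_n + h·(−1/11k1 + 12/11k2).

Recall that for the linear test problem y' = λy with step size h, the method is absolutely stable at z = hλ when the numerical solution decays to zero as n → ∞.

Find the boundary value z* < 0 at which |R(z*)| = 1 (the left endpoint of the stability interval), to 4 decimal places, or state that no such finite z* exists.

left endpoint -1.6667.

With y'=λy (z=hλ):
  k1=λy_n ⇒ h·k1=z·y_n;  k2=λ(1+11/20z)y_n ⇒ h·k2=z(1+11/20z)y_n
  y_{n+1}/y_n = 1 − 1/11z + 12/11z(1+11/20z) = 1 + z + 3/5z²
  R(z) = 1 + z + 3/5z².

Need |R(x)|<1, x<0.
x=-1.06: |R|=0.6142
R=1: x+3/5x²=0 ⇒ x=−5/3=-1.6667; min R=1−1/(4·3/5)=0.5833>−1
Confirm numerically:
  x=-1.453: |R|=0.81373 <1
  x=-1.196: |R|=0.66225 <1
  x=-1.022: |R|=0.60469 <1
  x=-0.813: |R|=0.58358 <1
  x=-2.074: |R|=1.50689 >1
  x=-2.034: |R|=1.44829 >1
  x=-1.969: |R|=1.35718 >1
Interval (-1.6667, 0).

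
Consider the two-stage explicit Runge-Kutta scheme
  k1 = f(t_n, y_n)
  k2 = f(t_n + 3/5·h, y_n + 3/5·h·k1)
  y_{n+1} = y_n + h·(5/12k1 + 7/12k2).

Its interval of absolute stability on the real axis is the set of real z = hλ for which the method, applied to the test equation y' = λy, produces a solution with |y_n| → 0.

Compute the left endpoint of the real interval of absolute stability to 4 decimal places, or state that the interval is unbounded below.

left endpoint -2.8571.

On y'=λy, z=hλ:
  k1=λy_n ⇒ h·k1=z·y_n;  k2=λ(1+3/5z)y_n ⇒ h·k2=z(1+3/5z)y_n
  y_{n+1}/y_n = 1 + 5/12z + 7/12z(1+3/5z) = 1 + z + 7/20z²
  ⇒ R(z) = 1 + z + 7/20z².

Solve |R(x)|<1 on ℝ⁻.
x=-0.52: |R|=0.5746
R=1: x+7/20x²=0 ⇒ x=−20/7=-2.8571; min R=1−1/(4·7/20)=0.2857>−1
Confirm numerically:
  x=-1.721: |R|=0.31564 <1
  x=-1.634: |R|=0.30048 <1
  x=-1.285: |R|=0.29293 <1
  x=-3.336: |R|=1.55911 >1
  x=-2.884: |R|=1.02711 >1
So |R|<1 on (-2.8571, 0).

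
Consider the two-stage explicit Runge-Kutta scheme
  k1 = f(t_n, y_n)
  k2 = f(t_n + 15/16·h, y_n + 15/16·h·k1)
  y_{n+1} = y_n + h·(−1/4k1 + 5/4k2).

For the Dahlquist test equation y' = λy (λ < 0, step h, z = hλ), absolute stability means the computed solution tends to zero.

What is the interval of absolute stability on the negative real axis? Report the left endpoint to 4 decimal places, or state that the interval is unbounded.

On y'=λy, z=hλ:
  k1=λy_n ⇒ h·k1=z·y_n;  k2=λ(1+15/16z)y_n ⇒ h·k2=z(1+15/16z)y_n
  y_{n+1}/y_n = 1 − 1/4z + 5/4z(1+15/16z) = 1 + z + 75/64z²
  ⇒ R(z) = 1 + z + 75/64z².

Boundary: |R(x)|=1, x<0.
x=-0.88: |R|=1.0275
R=1: x+75/64x²=0 ⇒ x=−64/75=-0.8533; min R=1−1/(4·75/64)=0.7867>−1
Confirm numerically:
  x=-0.639: |R|=0.83950 <1
  x=-0.624: |R|=0.83230 <1
  x=-0.599: |R|=0.82147 <1
  x=-0.458: |R|=0.78782 <1
  x=-1.275: |R|=1.63003 >1
  x=-1.189: |R|=1.46770 >1
  x=-1.039: |R|=1.22606 >1
Interval (-0.8533, 0).

z∈(-0.8533,0).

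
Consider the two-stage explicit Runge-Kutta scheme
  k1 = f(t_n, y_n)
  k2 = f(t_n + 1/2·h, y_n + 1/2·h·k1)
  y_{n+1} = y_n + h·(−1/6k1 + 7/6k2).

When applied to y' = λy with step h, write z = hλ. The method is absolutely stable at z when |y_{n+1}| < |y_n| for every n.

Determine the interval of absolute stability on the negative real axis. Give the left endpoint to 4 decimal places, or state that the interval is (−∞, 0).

(-1.7143, 0).

On y'=λy, z=hλ:
  k1=λy_n ⇒ h·k1=z·y_n;  k2=λ(1+1/2z)y_n ⇒ h·k2=z(1+1/2z)y_n
  y_{n+1}/y_n = 1 − 1/6z + 7/6z(1+1/2z) = 1 + z + 7/12z²
  Hence R(z) = 1 + z + 7/12z².

Boundary: |R(x)|=1, x<0.
x=-1.74: |R|=1.0261
R=1: x+7/12x²=0 ⇒ x=−12/7=-1.7143; min R=1−1/(4·7/12)=0.5714>−1
Confirm numerically:
  x=-1.629: |R|=0.91896 <1
  x=-1.367: |R|=0.72307 <1
  x=-1.279: |R|=0.67524 <1
  x=-0.707: |R|=0.58458 <1
  x=-2.259: |R|=1.71780 >1
  x=-1.811: |R|=1.10217 >1
Stable set (-1.7143, 0).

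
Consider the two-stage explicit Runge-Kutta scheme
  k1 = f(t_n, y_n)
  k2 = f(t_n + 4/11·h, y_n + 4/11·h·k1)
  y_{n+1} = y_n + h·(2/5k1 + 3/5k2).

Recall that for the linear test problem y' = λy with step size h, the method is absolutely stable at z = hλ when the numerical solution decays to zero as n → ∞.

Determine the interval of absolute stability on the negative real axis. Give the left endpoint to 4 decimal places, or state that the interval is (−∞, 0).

(-4.5833, 0).

With y'=λy (z=hλ):
  k1=λy_n ⇒ h·k1=z·y_n;  k2=λ(1+4/11z)y_n ⇒ h·k2=z(1+4/11z)y_n
  y_{n+1}/y_n = 1 + 2/5z + 3/5z(1+4/11z) = 1 + z + 12/55z²
  Hence R(z) = 1 + z + 12/55z².

Boundary: |R(x)|=1, x<0.
x=-0.81: |R|=0.3331
R=1: x+12/55x²=0 ⇒ x=−55/12=-4.5833; min R=1−1/(4·12/55)=-0.1458>−1
Confirm numerically:
  x=-3.699: |R|=0.28629 <1
  x=-3.527: |R|=0.18712 <1
  x=-2.835: |R|=0.08142 <1
  x=-4.929: |R|=1.37174 >1
  x=-4.694: |R|=1.11334 >1
  x=-4.667: |R|=1.08519 >1
Interval (-4.5833, 0).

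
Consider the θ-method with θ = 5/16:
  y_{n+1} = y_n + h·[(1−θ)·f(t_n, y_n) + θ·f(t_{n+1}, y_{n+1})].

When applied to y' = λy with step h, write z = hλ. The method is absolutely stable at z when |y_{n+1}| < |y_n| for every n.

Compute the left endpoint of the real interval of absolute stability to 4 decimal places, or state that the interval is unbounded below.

z* = -5.3333.

With y'=λy (z=hλ):
  y_{n+1} = y_n + z·[11/16·y_n + 5/16·y_{n+1}] ⇒ (1 − 5/16z)y_{n+1} = (1 + 11/16z)y_n
  so R(z) = (1 + 11/16z)/(1 − 5/16z).

Find x<0 with |R(x)|<1.
x=-0.69: |R|=0.4324
R=−1: 1+11/16x = −1+5/16x ⇒ -3/8x=2 ⇒ x=2/(-3/8)=-5.3333
Confirm numerically:
  x=-3.817: |R|=0.74069 <1
  x=-3.816: |R|=0.74048 <1
  x=-3.039: |R|=0.55871 <1
  x=-5.847: |R|=1.06813 >1
  x=-5.738: |R|=1.05433 >1
Interval (-5.3333, 0).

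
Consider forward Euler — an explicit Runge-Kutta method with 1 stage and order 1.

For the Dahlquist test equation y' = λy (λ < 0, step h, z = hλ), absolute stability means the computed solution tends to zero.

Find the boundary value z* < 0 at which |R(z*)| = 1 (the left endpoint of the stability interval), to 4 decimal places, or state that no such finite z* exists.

Test eqn y'=λy, z=hλ:
  order 1, 1-stage ⇒ R(z)=1+z
  (e.g. R(-1.52)=-0.52000, |R|=0.52000)

Solve |R(x)|<1 on ℝ⁻.
x=-1.52: |R|=0.5200
|R(-2.28)|=1.2800 |R(-1.94)|=0.9400 |R(-1.7)|=0.7000
Bisect:
  x_lo=-2.4941 |R|=1.4941  x_hi=-0.3318 |R|=0.6682
  mid=-1.41298 |R|=0.41298 →hi
  mid=-1.95355 |R|=0.95355 →hi
  mid=-2.22384 |R|=1.22384 →lo
  mid=-2.08869 |R|=1.08869 →lo
  mid=-2.02112 |R|=1.02112 →lo
  mid=-1.98734 |R|=0.98734 →hi
  mid=-2.00423 |R|=1.00423 →lo
  ...
  [-2.00001,-1.99987] ⇒ x*=-2.0000
So |R|<1 on (-2.0000, 0).

left endpoint -2.0000.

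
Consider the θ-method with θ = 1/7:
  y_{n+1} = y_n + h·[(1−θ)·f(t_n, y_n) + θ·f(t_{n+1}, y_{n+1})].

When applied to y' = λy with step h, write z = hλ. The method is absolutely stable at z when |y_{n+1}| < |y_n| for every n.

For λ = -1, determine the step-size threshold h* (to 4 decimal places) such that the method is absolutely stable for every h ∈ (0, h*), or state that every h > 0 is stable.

(-2.8000,0); λ=-1 ⇒ h* = (14/5)/1 = 2.8000.

Test eqn y'=λy, z=hλ:
  y_{n+1} = y_n + z·[6/7·y_n + 1/7·y_{n+1}] ⇒ (1 − 1/7z)y_{n+1} = (1 + 6/7z)y_n
  so R(z) = (1 + 6/7z)/(1 − 1/7z).

Find x<0 with |R(x)|<1.
x=-1.29: |R|=0.0893
R=−1: 1+6/7x = −1+1/7x ⇒ -5/7x=2 ⇒ x=2/(-5/7)=-2.8000
Confirm numerically:
  x=-2.694: |R|=0.94533 <1
  x=-2.224: |R|=0.68777 <1
  x=-2.087: |R|=0.60768 <1
  x=-1.701: |R|=0.36846 <1
  x=-3.364: |R|=1.27210 >1
  x=-3.265: |R|=1.22650 >1
Stable set (-2.8000, 0).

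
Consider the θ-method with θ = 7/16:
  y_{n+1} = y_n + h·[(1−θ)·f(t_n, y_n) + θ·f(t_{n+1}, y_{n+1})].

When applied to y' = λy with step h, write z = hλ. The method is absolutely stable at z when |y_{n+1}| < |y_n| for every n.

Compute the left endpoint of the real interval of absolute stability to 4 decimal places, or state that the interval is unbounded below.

With y'=λy (z=hλ):
  y_{n+1} = y_n + z·[9/16·y_n + 7/16·y_{n+1}] ⇒ (1 − 7/16z)y_{n+1} = (1 + 9/16z)y_n
  R(z) = (1 + 9/16z)/(1 − 7/16z).

Need |R(x)|<1, x<0.
x=-0.65: |R|=0.4939
R=−1: 1+9/16x = −1+7/16x ⇒ -1/8x=2 ⇒ x=2/(-1/8)=-16.0000
Confirm numerically:
  x=-9.165: |R|=0.82946 <1
  x=-8.820: |R|=0.81528 <1
  x=-8.630: |R|=0.80709 <1
  x=-16.573: |R|=1.00868 >1
  x=-16.377: |R|=1.00577 >1
  x=-16.125: |R|=1.00194 >1
Interval (-16.0000, 0).

z* = -16.0000.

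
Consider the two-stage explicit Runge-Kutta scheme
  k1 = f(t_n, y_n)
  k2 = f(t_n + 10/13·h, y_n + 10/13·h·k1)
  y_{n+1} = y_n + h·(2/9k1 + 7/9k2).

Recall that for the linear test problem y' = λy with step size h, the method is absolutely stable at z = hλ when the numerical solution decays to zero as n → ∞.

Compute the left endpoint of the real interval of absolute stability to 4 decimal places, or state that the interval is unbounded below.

left endpoint -1.6714.

Test eqn y'=λy, z=hλ:
  k1=λy_n ⇒ h·k1=z·y_n;  k2=λ(1+10/13z)y_n ⇒ h·k2=z(1+10/13z)y_n
  y_{n+1}/y_n = 1 + 2/9z + 7/9z(1+10/13z) = 1 + z + 70/117z²
  so R(z) = 1 + z + 70/117z².

Need |R(x)|<1, x<0.
x=-0.71: |R|=0.5916
R=1: x+70/117x²=0 ⇒ x=−117/70=-1.6714; min R=1−1/(4·70/117)=0.5821>−1
Confirm numerically:
  x=-1.521: |R|=0.86311 <1
  x=-1.307: |R|=0.71503 <1
  x=-0.675: |R|=0.59760 <1
  x=-1.938: |R|=1.30909 >1
  x=-1.840: |R|=1.18557 >1
Stable set (-1.6714, 0).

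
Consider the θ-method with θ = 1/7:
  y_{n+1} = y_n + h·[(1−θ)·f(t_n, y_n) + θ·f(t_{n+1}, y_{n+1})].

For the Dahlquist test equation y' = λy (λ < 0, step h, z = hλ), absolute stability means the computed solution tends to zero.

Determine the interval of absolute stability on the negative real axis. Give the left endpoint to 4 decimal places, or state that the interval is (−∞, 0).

z∈(-2.8000,0).

Set f=λy, z=hλ:
  y_{n+1} = y_n + z·[6/7·y_n + 1/7·y_{n+1}] ⇒ (1 − 1/7z)y_{n+1} = (1 + 6/7z)y_n
  so R(z) = (1 + 6/7z)/(1 − 1/7z).

Need |R(x)|<1, x<0.
x=-1.03: |R|=0.1021
R=−1: 1+6/7x = −1+1/7x ⇒ -5/7x=2 ⇒ x=2/(-5/7)=-2.8000
Confirm numerically:
  x=-1.998: |R|=0.55435 <1
  x=-1.548: |R|=0.26766 <1
  x=-1.488: |R|=0.22714 <1
  x=-3.223: |R|=1.20689 >1
  x=-3.168: |R|=1.18096 >1
  x=-2.987: |R|=1.09362 >1
So |R|<1 on (-2.8000, 0).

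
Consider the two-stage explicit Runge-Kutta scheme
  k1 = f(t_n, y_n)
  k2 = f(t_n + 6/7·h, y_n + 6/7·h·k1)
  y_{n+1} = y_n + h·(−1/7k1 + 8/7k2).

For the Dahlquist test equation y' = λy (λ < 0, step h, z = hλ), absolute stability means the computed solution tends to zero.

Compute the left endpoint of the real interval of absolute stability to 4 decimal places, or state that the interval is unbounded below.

On y'=λy, z=hλ:
  k1=λy_n ⇒ h·k1=z·y_n;  k2=λ(1+6/7z)y_n ⇒ h·k2=z(1+6/7z)y_n
  y_{n+1}/y_n = 1 − 1/7z + 8/7z(1+6/7z) = 1 + z + 48/49z²
  ⇒ R(z) = 1 + z + 48/49z².

Find x<0 with |R(x)|<1.
x=-0.8: |R|=0.8269
R=1: x+48/49x²=0 ⇒ x=−49/48=-1.0208; min R=1−1/(4·48/49)=0.7448>−1
Confirm numerically:
  x=-0.877: |R|=0.87643 <1
  x=-0.675: |R|=0.77133 <1
  x=-0.585: |R|=0.75024 <1
  x=-0.457: |R|=0.74759 <1
  x=-1.506: |R|=1.71575 >1
  x=-1.353: |R|=1.44025 >1
  x=-1.192: |R|=1.19987 >1
So |R|<1 on (-1.0208, 0).

left endpoint -1.0208.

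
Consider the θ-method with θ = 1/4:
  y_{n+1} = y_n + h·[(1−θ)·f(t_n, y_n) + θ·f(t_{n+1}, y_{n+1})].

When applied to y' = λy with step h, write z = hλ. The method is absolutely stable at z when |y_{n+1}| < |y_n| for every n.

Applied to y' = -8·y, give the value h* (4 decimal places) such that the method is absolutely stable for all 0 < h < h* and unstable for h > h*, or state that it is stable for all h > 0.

Set f=λy, z=hλ:
  y_{n+1} = y_n + z·[3/4·y_n + 1/4·y_{n+1}] ⇒ (1 − 1/4z)y_{n+1} = (1 + 3/4z)y_n
  ⇒ R(z) = (1 + 3/4z)/(1 − 1/4z).

Boundary: |R(x)|=1, x<0.
x=-1.68: |R|=0.1831
R=−1: 1+3/4x = −1+1/4x ⇒ -1/2x=2 ⇒ x=2/(-1/2)=-4.0000
Confirm numerically:
  x=-3.257: |R|=0.79523 <1
  x=-3.181: |R|=0.77190 <1
  x=-2.982: |R|=0.70839 <1
  x=-2.757: |R|=0.63209 <1
  x=-4.536: |R|=1.12559 >1
  x=-4.052: |R|=1.01292 >1
Interval (-4.0000, 0).

(-4.0000,0); λ=-8 ⇒ h* = (4)/8 = 0.5000.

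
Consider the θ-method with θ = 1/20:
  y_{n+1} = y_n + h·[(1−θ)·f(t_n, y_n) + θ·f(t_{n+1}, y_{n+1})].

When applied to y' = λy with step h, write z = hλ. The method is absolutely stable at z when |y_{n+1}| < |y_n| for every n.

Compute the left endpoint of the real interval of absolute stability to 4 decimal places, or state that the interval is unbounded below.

Set f=λy, z=hλ:
  y_{n+1} = y_n + z·[19/20·y_n + 1/20·y_{n+1}] ⇒ (1 − 1/20z)y_{n+1} = (1 + 19/20z)y_n
  so R(z) = (1 + 19/20z)/(1 − 1/20z).

Boundary: |R(x)|=1, x<0.
x=-0.45: |R|=0.5599
R=−1: 1+19/20x = −1+1/20x ⇒ -9/10x=2 ⇒ x=2/(-9/10)=-2.2222
Confirm numerically:
  x=-2.016: |R|=0.83140 <1
  x=-1.794: |R|=0.64632 <1
  x=-1.222: |R|=0.15164 <1
  x=-2.817: |R|=1.46921 >1
  x=-2.366: |R|=1.11571 >1
  x=-2.333: |R|=1.08928 >1
So |R|<1 on (-2.2222, 0).

left endpoint -2.2222.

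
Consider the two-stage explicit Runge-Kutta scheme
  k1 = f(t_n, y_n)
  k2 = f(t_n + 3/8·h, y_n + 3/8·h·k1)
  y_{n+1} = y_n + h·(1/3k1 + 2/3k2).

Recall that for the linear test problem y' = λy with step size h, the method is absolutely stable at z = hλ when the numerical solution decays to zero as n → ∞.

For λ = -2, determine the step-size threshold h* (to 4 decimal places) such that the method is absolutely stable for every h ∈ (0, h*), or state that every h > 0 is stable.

Set f=λy, z=hλ:
  k1=λy_n ⇒ h·k1=z·y_n;  k2=λ(1+3/8z)y_n ⇒ h·k2=z(1+3/8z)y_n
  y_{n+1}/y_n = 1 + 1/3z + 2/3z(1+3/8z) = 1 + z + 1/4z²
  R(z) = 1 + z + 1/4z².

Find x<0 with |R(x)|<1.
x=-1.74: |R|=0.0169
R=1: x+1/4x²=0 ⇒ x=−4=-4.0000; min R=1−1/(4·1/4)=0.0000>−1
Confirm numerically:
  x=-3.966: |R|=0.96629 <1
  x=-3.898: |R|=0.90060 <1
  x=-2.212: |R|=0.01124 <1
  x=-4.567: |R|=1.64737 >1
  x=-4.462: |R|=1.51536 >1
  x=-4.292: |R|=1.31332 >1
So |R|<1 on (-4.0000, 0).

(-4.0000,0); λ=-2 ⇒ h* = (4)/2 = 2.0000.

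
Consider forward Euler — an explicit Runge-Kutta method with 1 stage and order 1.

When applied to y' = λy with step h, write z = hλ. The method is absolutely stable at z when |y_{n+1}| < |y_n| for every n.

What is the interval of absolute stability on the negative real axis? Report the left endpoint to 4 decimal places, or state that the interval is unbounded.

Set f=λy, z=hλ:
  order 1, 1-stage ⇒ R(z)=1+z
  (e.g. R(-1.39)=-0.39000, |R|=0.39000)

Find x<0 with |R(x)|<1.
x=-1.39: |R|=0.3900
|R(-1.84)|=0.8400 |R(-1.82)|=0.8200 |R(-1.44)|=0.4400
Bisect:
  x_lo=-2.8724 |R|=1.8724  x_hi=-0.3462 |R|=0.6538
  mid=-1.60929 |R|=0.60929 →hi
  mid=-2.24086 |R|=1.24086 →lo
  mid=-1.92507 |R|=0.92507 →hi
  mid=-2.08297 |R|=1.08297 →lo
  mid=-2.00402 |R|=1.00402 →lo
  mid=-1.96455 |R|=0.96455 →hi
  mid=-1.98428 |R|=0.98428 →hi
  ...
  [-2.00001,-1.99986] ⇒ x*=-2.0000
Interval (-2.0000, 0).

(-2.0000, 0).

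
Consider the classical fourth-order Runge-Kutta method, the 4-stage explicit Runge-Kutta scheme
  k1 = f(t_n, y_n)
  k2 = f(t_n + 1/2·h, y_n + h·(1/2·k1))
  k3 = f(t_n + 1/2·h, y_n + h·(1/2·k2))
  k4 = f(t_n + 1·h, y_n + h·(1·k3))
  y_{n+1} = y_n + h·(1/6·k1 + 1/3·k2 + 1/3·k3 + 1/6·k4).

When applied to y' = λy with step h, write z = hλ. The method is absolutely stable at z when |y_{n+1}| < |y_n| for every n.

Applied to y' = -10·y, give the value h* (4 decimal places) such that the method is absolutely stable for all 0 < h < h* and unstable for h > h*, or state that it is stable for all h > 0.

(-2.7853,0); λ=-10 ⇒ h* = 0.2785.

On y'=λy, z=hλ:
  order 4, 4-stage ⇒ R(z)=1+z+z^2/2+z^3/6+z^4/24
  (e.g. R(-0.38)=0.68392, |R|=0.68392)

Need |R(x)|<1, x<0.
x=-0.38: |R|=0.6839
|R(-1.87)|=0.2981 |R(-1.77)|=0.2812 |R(-1.68)|=0.2728
Bisect:
  x_lo=-3.1500 |R|=1.7042  x_hi=-0.1032 |R|=0.9019
  mid=-1.62659 |R|=0.27071 →hi
  mid=-2.38827 |R|=0.54884 →hi
  mid=-2.76911 |R|=0.97588 →hi
  mid=-2.95953 |R|=1.29609 →lo
  mid=-2.86432 |R|=1.12584 →lo
  mid=-2.81672 |R|=1.04842 →lo
  mid=-2.79292 |R|=1.01155 →lo
  mid=-2.78101 |R|=0.99357 →hi
  mid=-2.78697 |R|=1.00252 →lo
  ...
  [-2.78548,-2.78529] ⇒ x*=-2.7853
Interval (-2.7853, 0).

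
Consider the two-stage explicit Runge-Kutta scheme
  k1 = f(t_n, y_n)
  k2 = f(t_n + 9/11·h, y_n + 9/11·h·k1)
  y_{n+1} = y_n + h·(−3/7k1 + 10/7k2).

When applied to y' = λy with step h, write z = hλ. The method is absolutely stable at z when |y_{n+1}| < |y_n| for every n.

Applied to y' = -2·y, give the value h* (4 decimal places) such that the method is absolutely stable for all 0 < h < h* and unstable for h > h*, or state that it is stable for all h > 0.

On y'=λy, z=hλ:
  k1=λy_n ⇒ h·k1=z·y_n;  k2=λ(1+9/11z)y_n ⇒ h·k2=z(1+9/11z)y_n
  y_{n+1}/y_n = 1 − 3/7z + 10/7z(1+9/11z) = 1 + z + 90/77z²
  R(z) = 1 + z + 90/77z².

Need |R(x)|<1, x<0.
x=-1.57: |R|=2.3111
R=1: x+90/77x²=0 ⇒ x=−77/90=-0.8556; min R=1−1/(4·90/77)=0.7861>−1
Confirm numerically:
  x=-0.685: |R|=0.86344 <1
  x=-0.620: |R|=0.82930 <1
  x=-0.617: |R|=0.82796 <1
  x=-0.526: |R|=0.79739 <1
  x=-1.092: |R|=1.30179 >1
  x=-1.014: |R|=1.18779 >1
  x=-0.910: |R|=1.05791 >1
So |R|<1 on (-0.8556, 0).

(-0.8556,0); λ=-2 ⇒ h* = (77/90)/2 = 0.4278.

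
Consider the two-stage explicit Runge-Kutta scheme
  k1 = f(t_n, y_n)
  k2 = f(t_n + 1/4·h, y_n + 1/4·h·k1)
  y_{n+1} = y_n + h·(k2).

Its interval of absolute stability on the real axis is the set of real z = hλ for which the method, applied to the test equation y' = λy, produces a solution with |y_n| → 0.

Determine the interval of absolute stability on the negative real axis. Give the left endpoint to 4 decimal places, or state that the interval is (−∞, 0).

On y'=λy, z=hλ:
  k1=λy_n ⇒ h·k1=z·y_n;  k2=λ(1+1/4z)y_n ⇒ h·k2=z(1+1/4z)y_n
  y_{n+1}/y_n = 1 + z(1+1/4z) = 1 + z + 1/4z²
  R(z) = 1 + z + 1/4z².

Need |R(x)|<1, x<0.
x=-0.41: |R|=0.6320
R=1: x+1/4x²=0 ⇒ x=−4=-4.0000; min R=1−1/(4·1/4)=0.0000>−1
Confirm numerically:
  x=-3.572: |R|=0.61780 <1
  x=-3.534: |R|=0.58829 <1
  x=-2.849: |R|=0.18020 <1
  x=-2.436: |R|=0.04752 <1
  x=-4.489: |R|=1.54878 >1
  x=-4.242: |R|=1.25664 >1
  x=-4.220: |R|=1.23210 >1
So |R|<1 on (-4.0000, 0).

z∈(-4.0000,0).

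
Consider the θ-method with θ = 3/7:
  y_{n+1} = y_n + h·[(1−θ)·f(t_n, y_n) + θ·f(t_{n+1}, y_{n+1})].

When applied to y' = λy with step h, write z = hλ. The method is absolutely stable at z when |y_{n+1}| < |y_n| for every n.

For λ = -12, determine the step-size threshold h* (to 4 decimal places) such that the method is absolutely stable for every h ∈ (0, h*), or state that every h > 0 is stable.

(-14.0000,0); λ=-12 ⇒ h* = (14)/12 = 1.1667.

Set f=λy, z=hλ:
  y_{n+1} = y_n + z·[4/7·y_n + 3/7·y_{n+1}] ⇒ (1 − 3/7z)y_{n+1} = (1 + 4/7z)y_n
  ⇒ R(z) = (1 + 4/7z)/(1 − 3/7z).

Solve |R(x)|<1 on ℝ⁻.
x=-1.63: |R|=0.0404
R=−1: 1+4/7x = −1+3/7x ⇒ -1/7x=2 ⇒ x=2/(-1/7)=-14.0000
Confirm numerically:
  x=-13.212: |R|=0.98310 <1
  x=-11.088: |R|=0.92768 <1
  x=-7.810: |R|=0.79658 <1
  x=-14.590: |R|=1.01162 >1
  x=-14.038: |R|=1.00077 >1
Interval (-14.0000, 0).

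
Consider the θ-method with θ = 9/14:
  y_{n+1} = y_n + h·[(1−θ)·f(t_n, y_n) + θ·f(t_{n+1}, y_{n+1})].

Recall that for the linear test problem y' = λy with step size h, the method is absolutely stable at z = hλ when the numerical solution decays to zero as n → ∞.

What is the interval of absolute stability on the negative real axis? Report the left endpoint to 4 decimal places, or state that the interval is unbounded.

unbounded; (−∞, 0).

Set f=λy, z=hλ:
  y_{n+1} = y_n + z·[5/14·y_n + 9/14·y_{n+1}] ⇒ (1 − 9/14z)y_{n+1} = (1 + 5/14z)y_n
  ⇒ R(z) = (1 + 5/14z)/(1 − 9/14z).

Solve |R(x)|<1 on ℝ⁻.
x=-1.24: |R|=0.3100
x=-2: |R|=0.1250
x=-10: |R|=0.3462
x=-100: |R|=0.5317
θ=9/14≥1/2 ⇒ |1+5/14x|<|1−9/14x| ∀x<0 ⇒ stable on all of ℝ⁻.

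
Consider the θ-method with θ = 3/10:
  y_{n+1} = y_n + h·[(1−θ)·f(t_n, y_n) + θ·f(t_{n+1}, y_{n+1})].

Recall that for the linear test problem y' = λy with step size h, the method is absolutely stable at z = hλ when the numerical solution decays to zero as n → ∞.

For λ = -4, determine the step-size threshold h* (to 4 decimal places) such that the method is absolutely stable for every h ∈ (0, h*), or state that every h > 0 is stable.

Test eqn y'=λy, z=hλ:
  y_{n+1} = y_n + z·[7/10·y_n + 3/10·y_{n+1}] ⇒ (1 − 3/10z)y_{n+1} = (1 + 7/10z)y_n
  ⇒ R(z) = (1 + 7/10z)/(1 − 3/10z).

Boundary: |R(x)|=1, x<0.
x=-0.69: |R|=0.4283
R=−1: 1+7/10x = −1+3/10x ⇒ -2/5x=2 ⇒ x=2/(-2/5)=-5.0000
Confirm numerically:
  x=-4.298: |R|=0.87735 <1
  x=-4.282: |R|=0.87429 <1
  x=-2.240: |R|=0.33971 <1
  x=-5.424: |R|=1.06456 >1
  x=-5.236: |R|=1.03672 >1
  x=-5.198: |R|=1.03094 >1
Stable set (-5.0000, 0).

(-5.0000,0); λ=-4 ⇒ h* = (5)/4 = 1.2500.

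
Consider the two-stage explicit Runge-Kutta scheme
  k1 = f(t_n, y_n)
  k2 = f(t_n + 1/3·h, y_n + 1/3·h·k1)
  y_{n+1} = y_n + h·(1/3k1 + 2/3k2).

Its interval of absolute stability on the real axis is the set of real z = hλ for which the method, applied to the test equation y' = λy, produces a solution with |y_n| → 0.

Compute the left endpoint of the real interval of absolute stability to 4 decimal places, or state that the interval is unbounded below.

z* = -4.5000.

Set f=λy, z=hλ:
  k1=λy_n ⇒ h·k1=z·y_n;  k2=λ(1+1/3z)y_n ⇒ h·k2=z(1+1/3z)y_n
  y_{n+1}/y_n = 1 + 1/3z + 2/3z(1+1/3z) = 1 + z + 2/9z²
  so R(z) = 1 + z + 2/9z².

Find x<0 with |R(x)|<1.
x=-0.62: |R|=0.4654
R=1: x+2/9x²=0 ⇒ x=−9/2=-4.5000; min R=1−1/(4·2/9)=-0.1250>−1
Confirm numerically:
  x=-3.410: |R|=0.17402 <1
  x=-2.867: |R|=0.04040 <1
  x=-2.807: |R|=0.05606 <1
  x=-4.673: |R|=1.17965 >1
  x=-4.578: |R|=1.07935 >1
So |R|<1 on (-4.5000, 0).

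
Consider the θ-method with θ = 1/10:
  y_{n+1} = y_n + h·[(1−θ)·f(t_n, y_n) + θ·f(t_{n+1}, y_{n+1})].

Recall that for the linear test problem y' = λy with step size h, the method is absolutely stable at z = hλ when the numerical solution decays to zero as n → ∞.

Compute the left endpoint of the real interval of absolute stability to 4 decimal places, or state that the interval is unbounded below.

left endpoint -2.5000.

Test eqn y'=λy, z=hλ:
  y_{n+1} = y_n + z·[9/10·y_n + 1/10·y_{n+1}] ⇒ (1 − 1/10z)y_{n+1} = (1 + 9/10z)y_n
  so R(z) = (1 + 9/10z)/(1 − 1/10z).

Solve |R(x)|<1 on ℝ⁻.
x=-1.24: |R|=0.1032
R=−1: 1+9/10x = −1+1/10x ⇒ -4/5x=2 ⇒ x=2/(-4/5)=-2.5000
Confirm numerically:
  x=-2.445: |R|=0.96464 <1
  x=-2.389: |R|=0.92832 <1
  x=-2.330: |R|=0.88970 <1
  x=-1.863: |R|=0.57043 <1
  x=-2.940: |R|=1.27202 >1
  x=-2.630: |R|=1.08234 >1
  x=-2.559: |R|=1.03758 >1
Interval (-2.5000, 0).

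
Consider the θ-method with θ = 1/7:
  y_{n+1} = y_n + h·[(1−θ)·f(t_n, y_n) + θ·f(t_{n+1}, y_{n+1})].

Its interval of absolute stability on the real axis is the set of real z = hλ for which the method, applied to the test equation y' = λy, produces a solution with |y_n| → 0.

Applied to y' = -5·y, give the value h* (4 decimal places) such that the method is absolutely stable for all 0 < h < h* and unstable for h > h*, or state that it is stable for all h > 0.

Test eqn y'=λy, z=hλ:
  y_{n+1} = y_n + z·[6/7·y_n + 1/7·y_{n+1}] ⇒ (1 − 1/7z)y_{n+1} = (1 + 6/7z)y_n
  R(z) = (1 + 6/7z)/(1 − 1/7z).

Boundary: |R(x)|=1, x<0.
x=-0.57: |R|=0.4729
R=−1: 1+6/7x = −1+1/7x ⇒ -5/7x=2 ⇒ x=2/(-5/7)=-2.8000
Confirm numerically:
  x=-2.736: |R|=0.96713 <1
  x=-2.641: |R|=0.91754 <1
  x=-1.824: |R|=0.44696 <1
  x=-1.306: |R|=0.10065 <1
  x=-2.946: |R|=1.07340 >1
  x=-2.849: |R|=1.02488 >1
Stable set (-2.8000, 0).

(-2.8000,0); λ=-5 ⇒ h* = (14/5)/5 = 0.5600.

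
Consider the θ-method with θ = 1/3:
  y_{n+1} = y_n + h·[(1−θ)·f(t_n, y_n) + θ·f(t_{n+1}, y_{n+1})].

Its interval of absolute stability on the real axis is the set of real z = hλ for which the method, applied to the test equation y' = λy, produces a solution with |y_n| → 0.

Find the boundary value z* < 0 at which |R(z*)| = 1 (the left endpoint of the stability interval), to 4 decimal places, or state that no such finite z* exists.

Test eqn y'=λy, z=hλ:
  y_{n+1} = y_n + z·[2/3·y_n + 1/3·y_{n+1}] ⇒ (1 − 1/3z)y_{n+1} = (1 + 2/3z)y_n
  Hence R(z) = (1 + 2/3z)/(1 − 1/3z).

Need |R(x)|<1, x<0.
x=-1.14: |R|=0.1739
R=−1: 1+2/3x = −1+1/3x ⇒ -1/3x=2 ⇒ x=2/(-1/3)=-6.0000
Confirm numerically:
  x=-4.803: |R|=0.84660 <1
  x=-3.165: |R|=0.54015 <1
  x=-3.091: |R|=0.52241 <1
  x=-6.346: |R|=1.03702 >1
  x=-6.218: |R|=1.02365 >1
Interval (-6.0000, 0).

z* = -6.0000.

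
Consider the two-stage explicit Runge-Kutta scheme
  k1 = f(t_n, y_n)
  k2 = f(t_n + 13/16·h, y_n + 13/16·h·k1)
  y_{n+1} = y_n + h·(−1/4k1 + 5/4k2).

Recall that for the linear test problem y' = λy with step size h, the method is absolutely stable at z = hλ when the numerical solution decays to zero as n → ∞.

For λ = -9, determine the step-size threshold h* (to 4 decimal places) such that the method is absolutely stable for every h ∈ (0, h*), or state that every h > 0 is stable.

(-0.9846,0); λ=-9 ⇒ h* = (64/65)/9 = 0.1094.

Set f=λy, z=hλ:
  k1=λy_n ⇒ h·k1=z·y_n;  k2=λ(1+13/16z)y_n ⇒ h·k2=z(1+13/16z)y_n
  y_{n+1}/y_n = 1 − 1/4z + 5/4z(1+13/16z) = 1 + z + 65/64z²
  ⇒ R(z) = 1 + z + 65/64z².

Find x<0 with |R(x)|<1.
x=-1.58: |R|=1.9554
R=1: x+65/64x²=0 ⇒ x=−64/65=-0.9846; min R=1−1/(4·65/64)=0.7538>−1
Confirm numerically:
  x=-0.910: |R|=0.93104 <1
  x=-0.741: |R|=0.81666 <1
  x=-0.505: |R|=0.75401 <1
  x=-0.494: |R|=0.75385 <1
  x=-1.528: |R|=1.84327 >1
  x=-1.387: |R|=1.56683 >1
  x=-1.040: |R|=1.05850 >1
So |R|<1 on (-0.9846, 0).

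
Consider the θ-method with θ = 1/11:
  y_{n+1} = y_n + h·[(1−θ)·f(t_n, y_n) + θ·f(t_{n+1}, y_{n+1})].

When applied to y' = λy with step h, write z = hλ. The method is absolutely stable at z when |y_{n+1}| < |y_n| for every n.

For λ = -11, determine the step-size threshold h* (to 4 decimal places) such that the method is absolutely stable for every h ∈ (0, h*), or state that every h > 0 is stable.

Test eqn y'=λy, z=hλ:
  y_{n+1} = y_n + z·[10/11·y_n + 1/11·y_{n+1}] ⇒ (1 − 1/11z)y_{n+1} = (1 + 10/11z)y_n
  R(z) = (1 + 10/11z)/(1 − 1/11z).

Find x<0 with |R(x)|<1.
x=-1.29: |R|=0.1546
R=−1: 1+10/11x = −1+1/11x ⇒ -9/11x=2 ⇒ x=2/(-9/11)=-2.4444
Confirm numerically:
  x=-1.586: |R|=0.38614 <1
  x=-1.468: |R|=0.29516 <1
  x=-1.054: |R|=0.03816 <1
  x=-1.033: |R|=0.05568 <1
  x=-2.888: |R|=1.28744 >1
  x=-2.797: |R|=1.22998 >1
  x=-2.753: |R|=1.20192 >1
Stable set (-2.4444, 0).

(-2.4444,0); λ=-11 ⇒ h* = (22/9)/11 = 0.2222.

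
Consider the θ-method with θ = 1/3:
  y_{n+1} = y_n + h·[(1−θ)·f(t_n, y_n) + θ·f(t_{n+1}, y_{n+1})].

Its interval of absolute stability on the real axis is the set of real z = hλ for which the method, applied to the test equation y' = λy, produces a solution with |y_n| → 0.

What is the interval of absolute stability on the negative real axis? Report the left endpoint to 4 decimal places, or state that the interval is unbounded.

z∈(-6.0000,0).

With y'=λy (z=hλ):
  y_{n+1} = y_n + z·[2/3·y_n + 1/3·y_{n+1}] ⇒ (1 − 1/3z)y_{n+1} = (1 + 2/3z)y_n
  ⇒ R(z) = (1 + 2/3z)/(1 − 1/3z).

Solve |R(x)|<1 on ℝ⁻.
x=-0.71: |R|=0.4259
R=−1: 1+2/3x = −1+1/3x ⇒ -1/3x=2 ⇒ x=2/(-1/3)=-6.0000
Confirm numerically:
  x=-4.751: |R|=0.83886 <1
  x=-4.721: |R|=0.83435 <1
  x=-3.313: |R|=0.57437 <1
  x=-6.364: |R|=1.03887 >1
  x=-6.127: |R|=1.01391 >1
  x=-6.093: |R|=1.01023 >1
So |R|<1 on (-6.0000, 0).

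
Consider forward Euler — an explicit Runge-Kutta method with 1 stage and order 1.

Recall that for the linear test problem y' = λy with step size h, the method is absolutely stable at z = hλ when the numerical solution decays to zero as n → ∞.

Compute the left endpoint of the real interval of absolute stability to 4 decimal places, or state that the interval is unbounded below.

z* = -2.0000.

Set f=λy, z=hλ:
  order 1, 1-stage ⇒ R(z)=1+z
  (e.g. R(-0.47)=0.53000, |R|=0.53000)

Solve |R(x)|<1 on ℝ⁻.
x=-0.47: |R|=0.5300
|R(-1.58)|=0.5800 |R(-1.48)|=0.4800 |R(-1.31)|=0.3100
Bisect:
  x_lo=-2.7314 |R|=1.7314  x_hi=-0.3774 |R|=0.6226
  mid=-1.55437 |R|=0.55437 →hi
  mid=-2.14287 |R|=1.14287 →lo
  mid=-1.84862 |R|=0.84862 →hi
  mid=-1.99575 |R|=0.99575 →hi
  mid=-2.06931 |R|=1.06931 →lo
  mid=-2.03253 |R|=1.03253 →lo
  mid=-2.01414 |R|=1.01414 →lo
  mid=-2.00494 |R|=1.00494 →lo
  mid=-2.00034 |R|=1.00034 →lo
  ...
  [-2.00006,-1.99991] ⇒ x*=-2.0000
Stable set (-2.0000, 0).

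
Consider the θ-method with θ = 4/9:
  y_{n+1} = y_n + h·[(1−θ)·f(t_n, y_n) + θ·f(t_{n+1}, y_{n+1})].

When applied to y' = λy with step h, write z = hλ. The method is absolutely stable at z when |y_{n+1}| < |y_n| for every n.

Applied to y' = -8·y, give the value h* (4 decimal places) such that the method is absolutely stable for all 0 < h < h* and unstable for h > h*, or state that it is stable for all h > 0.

(-18.0000,0); λ=-8 ⇒ h* = (18)/8 = 2.2500.

On y'=λy, z=hλ:
  y_{n+1} = y_n + z·[5/9·y_n + 4/9·y_{n+1}] ⇒ (1 − 4/9z)y_{n+1} = (1 + 5/9z)y_n
  so R(z) = (1 + 5/9z)/(1 − 4/9z).

Find x<0 with |R(x)|<1.
x=-0.97: |R|=0.3222
R=−1: 1+5/9x = −1+4/9x ⇒ -1/9x=2 ⇒ x=2/(-1/9)=-18.0000
Confirm numerically:
  x=-8.706: |R|=0.78792 <1
  x=-7.490: |R|=0.73024 <1
  x=-7.467: |R|=0.72901 <1
  x=-18.313: |R|=1.00381 >1
  x=-18.258: |R|=1.00315 >1
  x=-18.088: |R|=1.00108 >1
Stable set (-18.0000, 0).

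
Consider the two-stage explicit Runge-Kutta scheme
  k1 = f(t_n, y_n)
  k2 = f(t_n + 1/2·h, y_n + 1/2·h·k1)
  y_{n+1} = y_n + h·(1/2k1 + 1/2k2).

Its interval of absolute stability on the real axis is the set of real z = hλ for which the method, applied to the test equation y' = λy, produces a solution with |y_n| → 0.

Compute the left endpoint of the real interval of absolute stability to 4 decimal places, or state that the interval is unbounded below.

On y'=λy, z=hλ:
  k1=λy_n ⇒ h·k1=z·y_n;  k2=λ(1+1/2z)y_n ⇒ h·k2=z(1+1/2z)y_n
  y_{n+1}/y_n = 1 + 1/2z + 1/2z(1+1/2z) = 1 + z + 1/4z²
  ⇒ R(z) = 1 + z + 1/4z².

Find x<0 with |R(x)|<1.
x=-0.84: |R|=0.3364
R=1: x+1/4x²=0 ⇒ x=−4=-4.0000; min R=1−1/(4·1/4)=0.0000>−1
Confirm numerically:
  x=-3.368: |R|=0.46786 <1
  x=-2.309: |R|=0.02387 <1
  x=-2.035: |R|=0.00031 <1
  x=-4.528: |R|=1.59770 >1
  x=-4.166: |R|=1.17289 >1
So |R|<1 on (-4.0000, 0).

left endpoint -4.0000.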